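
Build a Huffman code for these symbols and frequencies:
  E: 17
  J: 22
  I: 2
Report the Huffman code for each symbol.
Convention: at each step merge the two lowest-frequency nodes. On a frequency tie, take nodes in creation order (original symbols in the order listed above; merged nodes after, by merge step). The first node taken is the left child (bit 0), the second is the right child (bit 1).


Huffman tree construction:
Step 1: Merge I(2) + E(17) = 19
Step 2: Merge (I+E)(19) + J(22) = 41
Read each symbol's code off the tree from the root (left child = 0, right child = 1).

Codes:
  E: 01 (length 2)
  J: 1 (length 1)
  I: 00 (length 2)
Average code length: 60/41 = 1.4634 bits/symbol


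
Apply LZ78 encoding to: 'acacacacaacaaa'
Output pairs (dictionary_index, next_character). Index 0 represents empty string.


LZ78 encoding steps:
Dictionary: {0: ''}
Step 1: w='' (idx 0), next='a' -> output (0, 'a'), add 'a' as idx 1
Step 2: w='' (idx 0), next='c' -> output (0, 'c'), add 'c' as idx 2
Step 3: w='a' (idx 1), next='c' -> output (1, 'c'), add 'ac' as idx 3
Step 4: w='ac' (idx 3), next='a' -> output (3, 'a'), add 'aca' as idx 4
Step 5: w='c' (idx 2), next='a' -> output (2, 'a'), add 'ca' as idx 5
Step 6: w='aca' (idx 4), next='a' -> output (4, 'a'), add 'acaa' as idx 6
Step 7: w='a' (idx 1), end of input -> output (1, '')


Encoded: [(0, 'a'), (0, 'c'), (1, 'c'), (3, 'a'), (2, 'a'), (4, 'a'), (1, '')]


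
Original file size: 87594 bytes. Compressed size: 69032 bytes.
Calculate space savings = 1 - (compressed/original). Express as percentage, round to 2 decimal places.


ratio = compressed/original = 69032/87594 = 0.788091
savings = 1 - ratio = 1 - 0.788091 = 0.211909
as a percentage: 0.211909 * 100 = 21.19%

Space savings = 1 - 69032/87594 = 21.19%


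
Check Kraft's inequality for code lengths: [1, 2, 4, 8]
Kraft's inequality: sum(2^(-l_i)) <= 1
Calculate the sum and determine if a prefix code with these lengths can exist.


Sum = 2^(-1) + 2^(-2) + 2^(-4) + 2^(-8)
    = 0.5 + 0.25 + 0.0625 + 0.00390625
    = 209/256 = 0.81640625
Since 0.81640625 <= 1, Kraft's inequality IS satisfied.
A prefix code with these lengths CAN exist.

Kraft sum = 0.81640625. Satisfied.


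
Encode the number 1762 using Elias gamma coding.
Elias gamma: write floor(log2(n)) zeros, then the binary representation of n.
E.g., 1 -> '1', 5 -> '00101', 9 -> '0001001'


num_bits = floor(log2(1762)) + 1 = 11
leading_zeros = num_bits - 1 = 10
binary(1762) = 11011100010

Elias gamma(1762) = '0000000000' + '11011100010' = 000000000011011100010 (21 bits)


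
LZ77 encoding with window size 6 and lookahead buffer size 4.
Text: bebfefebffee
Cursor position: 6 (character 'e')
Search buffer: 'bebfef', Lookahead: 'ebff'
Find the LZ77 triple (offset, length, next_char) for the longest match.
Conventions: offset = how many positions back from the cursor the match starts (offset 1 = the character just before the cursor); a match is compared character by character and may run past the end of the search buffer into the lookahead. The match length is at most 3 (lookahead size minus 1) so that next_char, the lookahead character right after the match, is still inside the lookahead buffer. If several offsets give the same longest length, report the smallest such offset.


Try each offset into the search buffer:
  offset=1 (pos 5, char 'f'): match length 0
  offset=2 (pos 4, char 'e'): match length 1
  offset=3 (pos 3, char 'f'): match length 0
  offset=4 (pos 2, char 'b'): match length 0
  offset=5 (pos 1, char 'e'): match length 3
  offset=6 (pos 0, char 'b'): match length 0
Longest match has length 3 at offset 5.
next_char = character at position 6 + 3 = 9 -> 'f'

Best match: offset=5, length=3 (matching 'ebf' starting at position 1)
LZ77 triple: (5, 3, 'f')


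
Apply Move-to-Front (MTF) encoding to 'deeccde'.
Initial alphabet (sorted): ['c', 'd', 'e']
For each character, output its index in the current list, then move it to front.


MTF encoding:
'd': index 1 in ['c', 'd', 'e'] -> ['d', 'c', 'e']
'e': index 2 in ['d', 'c', 'e'] -> ['e', 'd', 'c']
'e': index 0 in ['e', 'd', 'c'] -> ['e', 'd', 'c']
'c': index 2 in ['e', 'd', 'c'] -> ['c', 'e', 'd']
'c': index 0 in ['c', 'e', 'd'] -> ['c', 'e', 'd']
'd': index 2 in ['c', 'e', 'd'] -> ['d', 'c', 'e']
'e': index 2 in ['d', 'c', 'e'] -> ['e', 'd', 'c']


Output: [1, 2, 0, 2, 0, 2, 2]


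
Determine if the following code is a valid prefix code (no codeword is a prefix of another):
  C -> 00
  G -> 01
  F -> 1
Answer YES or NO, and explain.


Checking each pair (does one codeword prefix another?):
  C='00' vs G='01': no prefix
  C='00' vs F='1': no prefix
  G='01' vs C='00': no prefix
  G='01' vs F='1': no prefix
  F='1' vs C='00': no prefix
  F='1' vs G='01': no prefix
No violation found over all pairs.

YES -- this is a valid prefix code. No codeword is a prefix of any other codeword.


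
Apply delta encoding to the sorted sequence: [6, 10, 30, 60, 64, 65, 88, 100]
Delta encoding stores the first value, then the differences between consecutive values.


First value: 6
Deltas:
  10 - 6 = 4
  30 - 10 = 20
  60 - 30 = 30
  64 - 60 = 4
  65 - 64 = 1
  88 - 65 = 23
  100 - 88 = 12


Delta encoded: [6, 4, 20, 30, 4, 1, 23, 12]


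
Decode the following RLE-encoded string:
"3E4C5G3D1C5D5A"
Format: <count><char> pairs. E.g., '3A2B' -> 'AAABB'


Expanding each <count><char> pair:
  3E -> 'EEE'
  4C -> 'CCCC'
  5G -> 'GGGGG'
  3D -> 'DDD'
  1C -> 'C'
  5D -> 'DDDDD'
  5A -> 'AAAAA'

Decoded = EEECCCCGGGGGDDDCDDDDDAAAAA


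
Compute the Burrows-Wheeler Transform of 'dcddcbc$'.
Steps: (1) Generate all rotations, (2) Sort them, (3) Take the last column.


Rotations (sorted):
  0: $dcddcbc -> last char: c
  1: bc$dcddc -> last char: c
  2: c$dcddcb -> last char: b
  3: cbc$dcdd -> last char: d
  4: cddcbc$d -> last char: d
  5: dcbc$dcd -> last char: d
  6: dcddcbc$ -> last char: $
  7: ddcbc$dc -> last char: c


BWT = ccbddd$c


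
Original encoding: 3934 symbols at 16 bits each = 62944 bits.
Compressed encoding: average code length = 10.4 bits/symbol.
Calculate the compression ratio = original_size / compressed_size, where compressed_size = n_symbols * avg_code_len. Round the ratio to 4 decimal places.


original_size = n_symbols * orig_bits = 3934 * 16 = 62944 bits
compressed_size = n_symbols * avg_code_len = 3934 * 10.4 = 40913.6 bits
ratio = original_size / compressed_size = 62944 / 40913.6 = 1.5385

Compression ratio = 1.5385


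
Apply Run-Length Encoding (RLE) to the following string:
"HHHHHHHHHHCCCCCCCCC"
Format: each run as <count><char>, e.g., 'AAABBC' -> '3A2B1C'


Scanning runs left to right:
  i=0: run of 'H' x 10 -> '10H'
  i=10: run of 'C' x 9 -> '9C'

RLE = 10H9C


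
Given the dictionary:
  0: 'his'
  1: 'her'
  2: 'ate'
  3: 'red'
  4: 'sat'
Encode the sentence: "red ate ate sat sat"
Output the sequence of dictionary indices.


Look up each word in the dictionary:
  'red' -> 3
  'ate' -> 2
  'ate' -> 2
  'sat' -> 4
  'sat' -> 4

Encoded: [3, 2, 2, 4, 4]


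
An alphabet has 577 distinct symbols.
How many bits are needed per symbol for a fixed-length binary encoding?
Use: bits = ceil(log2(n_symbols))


log2(577) = 9.1724
Bracket: 2^9 = 512 < 577 <= 2^10 = 1024
So ceil(log2(577)) = 10

bits = ceil(log2(577)) = ceil(9.1724) = 10 bits


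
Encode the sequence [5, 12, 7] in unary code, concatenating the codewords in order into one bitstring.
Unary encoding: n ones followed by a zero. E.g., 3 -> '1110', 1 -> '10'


Encode each number as n ones followed by a terminating 0:
  5 -> 111110 (6 bits)
  12 -> 1111111111110 (13 bits)
  7 -> 11111110 (8 bits)
Total length = 6 + 13 + 8 = 27 bits.

Unary([5, 12, 7]) = 111110111111111111011111110 (27 bits)


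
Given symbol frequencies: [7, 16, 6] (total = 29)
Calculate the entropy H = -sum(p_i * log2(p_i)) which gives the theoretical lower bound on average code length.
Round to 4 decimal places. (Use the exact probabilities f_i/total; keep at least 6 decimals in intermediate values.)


Per-symbol terms -p_i * log2(p_i) with p_i = f_i/29:
  p = 7/29 = 0.241379: log2(p) = -2.050626, -p*log2(p) = 0.494979
  p = 16/29 = 0.551724: log2(p) = -0.857981, -p*log2(p) = 0.473369
  p = 6/29 = 0.206897: log2(p) = -2.273018, -p*log2(p) = 0.470280
H = 0.494979 + 0.473369 + 0.470280 = 1.438628

H = 1.4386 bits/symbol


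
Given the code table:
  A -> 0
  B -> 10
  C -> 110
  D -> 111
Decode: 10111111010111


Decoding:
10 -> B
111 -> D
111 -> D
0 -> A
10 -> B
111 -> D


Result: BDDABD


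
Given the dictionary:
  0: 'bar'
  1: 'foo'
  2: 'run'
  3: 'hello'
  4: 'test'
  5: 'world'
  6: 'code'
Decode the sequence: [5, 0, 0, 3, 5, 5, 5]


Look up each index in the dictionary:
  5 -> 'world'
  0 -> 'bar'
  0 -> 'bar'
  3 -> 'hello'
  5 -> 'world'
  5 -> 'world'
  5 -> 'world'

Decoded: "world bar bar hello world world world"


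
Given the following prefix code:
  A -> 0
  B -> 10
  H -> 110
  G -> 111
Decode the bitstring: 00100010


Decoding step by step:
Bits 0 -> A
Bits 0 -> A
Bits 10 -> B
Bits 0 -> A
Bits 0 -> A
Bits 10 -> B


Decoded message: AABAAB


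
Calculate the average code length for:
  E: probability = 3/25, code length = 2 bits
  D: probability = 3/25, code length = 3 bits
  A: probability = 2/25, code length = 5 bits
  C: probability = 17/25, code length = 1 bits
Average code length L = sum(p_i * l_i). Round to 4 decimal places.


Weighted contributions p_i * l_i:
  E: (3/25) * 2 = 6/25
  D: (3/25) * 3 = 9/25
  A: (2/25) * 5 = 10/25
  C: (17/25) * 1 = 17/25
Sum = (6 + 9 + 10 + 17)/25 = 42/25

L = 42/25 = 1.6800 bits/symbol


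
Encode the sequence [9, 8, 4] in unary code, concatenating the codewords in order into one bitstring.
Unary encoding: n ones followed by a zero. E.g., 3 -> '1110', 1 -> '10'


Encode each number as n ones followed by a terminating 0:
  9 -> 1111111110 (10 bits)
  8 -> 111111110 (9 bits)
  4 -> 11110 (5 bits)
Total length = 10 + 9 + 5 = 24 bits.

Unary([9, 8, 4]) = 111111111011111111011110 (24 bits)


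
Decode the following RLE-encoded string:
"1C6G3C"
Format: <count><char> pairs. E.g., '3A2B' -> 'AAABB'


Expanding each <count><char> pair:
  1C -> 'C'
  6G -> 'GGGGGG'
  3C -> 'CCC'

Decoded = CGGGGGGCCC


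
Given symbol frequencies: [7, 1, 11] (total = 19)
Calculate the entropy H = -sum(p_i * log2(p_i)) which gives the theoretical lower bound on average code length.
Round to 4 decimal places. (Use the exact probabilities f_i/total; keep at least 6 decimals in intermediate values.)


Per-symbol terms -p_i * log2(p_i) with p_i = f_i/19:
  p = 7/19 = 0.368421: log2(p) = -1.440573, -p*log2(p) = 0.530737
  p = 1/19 = 0.052632: log2(p) = -4.247928, -p*log2(p) = 0.223575
  p = 11/19 = 0.578947: log2(p) = -0.788496, -p*log2(p) = 0.456498
H = 0.530737 + 0.223575 + 0.456498 = 1.210810

H = 1.2108 bits/symbol


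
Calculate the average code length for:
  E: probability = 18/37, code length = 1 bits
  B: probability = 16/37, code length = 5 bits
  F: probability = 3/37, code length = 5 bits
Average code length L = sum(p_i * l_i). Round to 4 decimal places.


Weighted contributions p_i * l_i:
  E: (18/37) * 1 = 18/37
  B: (16/37) * 5 = 80/37
  F: (3/37) * 5 = 15/37
Sum = (18 + 80 + 15)/37 = 113/37

L = 113/37 = 3.0541 bits/symbol


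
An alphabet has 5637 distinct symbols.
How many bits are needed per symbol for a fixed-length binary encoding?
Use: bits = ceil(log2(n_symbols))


log2(5637) = 12.4607
Bracket: 2^12 = 4096 < 5637 <= 2^13 = 8192
So ceil(log2(5637)) = 13

bits = ceil(log2(5637)) = ceil(12.4607) = 13 bits


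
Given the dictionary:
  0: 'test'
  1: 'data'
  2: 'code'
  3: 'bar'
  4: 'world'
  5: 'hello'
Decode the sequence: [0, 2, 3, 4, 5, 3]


Look up each index in the dictionary:
  0 -> 'test'
  2 -> 'code'
  3 -> 'bar'
  4 -> 'world'
  5 -> 'hello'
  3 -> 'bar'

Decoded: "test code bar world hello bar"


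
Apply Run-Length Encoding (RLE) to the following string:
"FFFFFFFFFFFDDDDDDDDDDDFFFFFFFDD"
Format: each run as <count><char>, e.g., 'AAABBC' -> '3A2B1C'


Scanning runs left to right:
  i=0: run of 'F' x 11 -> '11F'
  i=11: run of 'D' x 11 -> '11D'
  i=22: run of 'F' x 7 -> '7F'
  i=29: run of 'D' x 2 -> '2D'

RLE = 11F11D7F2D


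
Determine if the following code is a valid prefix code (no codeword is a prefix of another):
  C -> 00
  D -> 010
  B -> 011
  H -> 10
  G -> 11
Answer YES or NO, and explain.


Checking each pair (does one codeword prefix another?):
  C='00' vs D='010': no prefix
  C='00' vs B='011': no prefix
  C='00' vs H='10': no prefix
  C='00' vs G='11': no prefix
  D='010' vs C='00': no prefix
  D='010' vs B='011': no prefix
  D='010' vs H='10': no prefix
  D='010' vs G='11': no prefix
  B='011' vs C='00': no prefix
  B='011' vs D='010': no prefix
  B='011' vs H='10': no prefix
  B='011' vs G='11': no prefix
  H='10' vs C='00': no prefix
  H='10' vs D='010': no prefix
  H='10' vs B='011': no prefix
  H='10' vs G='11': no prefix
  G='11' vs C='00': no prefix
  G='11' vs D='010': no prefix
  G='11' vs B='011': no prefix
  G='11' vs H='10': no prefix
No violation found over all pairs.

YES -- this is a valid prefix code. No codeword is a prefix of any other codeword.


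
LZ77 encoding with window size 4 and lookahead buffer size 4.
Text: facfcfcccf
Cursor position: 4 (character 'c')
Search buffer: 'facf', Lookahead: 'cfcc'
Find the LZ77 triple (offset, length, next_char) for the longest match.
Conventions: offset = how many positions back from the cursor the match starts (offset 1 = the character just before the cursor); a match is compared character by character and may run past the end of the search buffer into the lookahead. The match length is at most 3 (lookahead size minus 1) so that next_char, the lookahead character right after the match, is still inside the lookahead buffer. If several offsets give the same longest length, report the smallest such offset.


Try each offset into the search buffer:
  offset=1 (pos 3, char 'f'): match length 0
  offset=2 (pos 2, char 'c'): match length 3
  offset=3 (pos 1, char 'a'): match length 0
  offset=4 (pos 0, char 'f'): match length 0
Longest match has length 3 at offset 2.
next_char = character at position 4 + 3 = 7 -> 'c'

Best match: offset=2, length=3 (matching 'cfc' starting at position 2)
LZ77 triple: (2, 3, 'c')


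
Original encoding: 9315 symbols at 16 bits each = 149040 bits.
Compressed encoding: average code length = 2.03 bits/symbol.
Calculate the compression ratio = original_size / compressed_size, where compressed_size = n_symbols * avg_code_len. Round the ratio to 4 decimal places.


original_size = n_symbols * orig_bits = 9315 * 16 = 149040 bits
compressed_size = n_symbols * avg_code_len = 9315 * 2.03 = 18909.45 bits
ratio = original_size / compressed_size = 149040 / 18909.45 = 7.8818

Compression ratio = 7.8818


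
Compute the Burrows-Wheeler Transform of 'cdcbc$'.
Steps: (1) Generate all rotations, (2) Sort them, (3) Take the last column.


Rotations (sorted):
  0: $cdcbc -> last char: c
  1: bc$cdc -> last char: c
  2: c$cdcb -> last char: b
  3: cbc$cd -> last char: d
  4: cdcbc$ -> last char: $
  5: dcbc$c -> last char: c


BWT = ccbd$c


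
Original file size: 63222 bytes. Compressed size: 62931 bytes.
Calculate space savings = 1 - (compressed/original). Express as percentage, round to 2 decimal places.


ratio = compressed/original = 62931/63222 = 0.995397
savings = 1 - ratio = 1 - 0.995397 = 0.004603
as a percentage: 0.004603 * 100 = 0.46%

Space savings = 1 - 62931/63222 = 0.46%


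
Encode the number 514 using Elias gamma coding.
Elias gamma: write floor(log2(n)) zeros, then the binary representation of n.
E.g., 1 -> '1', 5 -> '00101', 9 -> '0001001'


num_bits = floor(log2(514)) + 1 = 10
leading_zeros = num_bits - 1 = 9
binary(514) = 1000000010

Elias gamma(514) = '000000000' + '1000000010' = 0000000001000000010 (19 bits)


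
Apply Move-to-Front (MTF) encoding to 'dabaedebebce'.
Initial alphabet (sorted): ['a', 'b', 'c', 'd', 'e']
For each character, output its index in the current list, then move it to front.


MTF encoding:
'd': index 3 in ['a', 'b', 'c', 'd', 'e'] -> ['d', 'a', 'b', 'c', 'e']
'a': index 1 in ['d', 'a', 'b', 'c', 'e'] -> ['a', 'd', 'b', 'c', 'e']
'b': index 2 in ['a', 'd', 'b', 'c', 'e'] -> ['b', 'a', 'd', 'c', 'e']
'a': index 1 in ['b', 'a', 'd', 'c', 'e'] -> ['a', 'b', 'd', 'c', 'e']
'e': index 4 in ['a', 'b', 'd', 'c', 'e'] -> ['e', 'a', 'b', 'd', 'c']
'd': index 3 in ['e', 'a', 'b', 'd', 'c'] -> ['d', 'e', 'a', 'b', 'c']
'e': index 1 in ['d', 'e', 'a', 'b', 'c'] -> ['e', 'd', 'a', 'b', 'c']
'b': index 3 in ['e', 'd', 'a', 'b', 'c'] -> ['b', 'e', 'd', 'a', 'c']
'e': index 1 in ['b', 'e', 'd', 'a', 'c'] -> ['e', 'b', 'd', 'a', 'c']
'b': index 1 in ['e', 'b', 'd', 'a', 'c'] -> ['b', 'e', 'd', 'a', 'c']
'c': index 4 in ['b', 'e', 'd', 'a', 'c'] -> ['c', 'b', 'e', 'd', 'a']
'e': index 2 in ['c', 'b', 'e', 'd', 'a'] -> ['e', 'c', 'b', 'd', 'a']


Output: [3, 1, 2, 1, 4, 3, 1, 3, 1, 1, 4, 2]


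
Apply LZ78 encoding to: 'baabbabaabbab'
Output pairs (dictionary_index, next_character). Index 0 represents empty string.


LZ78 encoding steps:
Dictionary: {0: ''}
Step 1: w='' (idx 0), next='b' -> output (0, 'b'), add 'b' as idx 1
Step 2: w='' (idx 0), next='a' -> output (0, 'a'), add 'a' as idx 2
Step 3: w='a' (idx 2), next='b' -> output (2, 'b'), add 'ab' as idx 3
Step 4: w='b' (idx 1), next='a' -> output (1, 'a'), add 'ba' as idx 4
Step 5: w='ba' (idx 4), next='a' -> output (4, 'a'), add 'baa' as idx 5
Step 6: w='b' (idx 1), next='b' -> output (1, 'b'), add 'bb' as idx 6
Step 7: w='ab' (idx 3), end of input -> output (3, '')


Encoded: [(0, 'b'), (0, 'a'), (2, 'b'), (1, 'a'), (4, 'a'), (1, 'b'), (3, '')]


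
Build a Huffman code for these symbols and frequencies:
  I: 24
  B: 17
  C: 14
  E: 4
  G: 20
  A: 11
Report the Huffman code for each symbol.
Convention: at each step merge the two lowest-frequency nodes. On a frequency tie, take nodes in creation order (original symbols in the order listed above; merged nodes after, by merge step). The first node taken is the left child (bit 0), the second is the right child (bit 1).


Huffman tree construction:
Step 1: Merge E(4) + A(11) = 15
Step 2: Merge C(14) + (E+A)(15) = 29
Step 3: Merge B(17) + G(20) = 37
Step 4: Merge I(24) + (C+(E+A))(29) = 53
Step 5: Merge (B+G)(37) + (I+(C+(E+A)))(53) = 90
Read each symbol's code off the tree from the root (left child = 0, right child = 1).

Codes:
  I: 10 (length 2)
  B: 00 (length 2)
  C: 110 (length 3)
  E: 1110 (length 4)
  G: 01 (length 2)
  A: 1111 (length 4)
Average code length: 224/90 = 2.4889 bits/symbol


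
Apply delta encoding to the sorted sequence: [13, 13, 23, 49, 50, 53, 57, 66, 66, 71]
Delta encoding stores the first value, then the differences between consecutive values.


First value: 13
Deltas:
  13 - 13 = 0
  23 - 13 = 10
  49 - 23 = 26
  50 - 49 = 1
  53 - 50 = 3
  57 - 53 = 4
  66 - 57 = 9
  66 - 66 = 0
  71 - 66 = 5


Delta encoded: [13, 0, 10, 26, 1, 3, 4, 9, 0, 5]


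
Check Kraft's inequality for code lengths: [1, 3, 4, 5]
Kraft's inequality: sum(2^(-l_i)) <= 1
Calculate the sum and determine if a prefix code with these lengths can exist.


Sum = 2^(-1) + 2^(-3) + 2^(-4) + 2^(-5)
    = 0.5 + 0.125 + 0.0625 + 0.03125
    = 23/32 = 0.71875
Since 0.71875 <= 1, Kraft's inequality IS satisfied.
A prefix code with these lengths CAN exist.

Kraft sum = 0.71875. Satisfied.


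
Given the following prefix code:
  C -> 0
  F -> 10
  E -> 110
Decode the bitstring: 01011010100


Decoding step by step:
Bits 0 -> C
Bits 10 -> F
Bits 110 -> E
Bits 10 -> F
Bits 10 -> F
Bits 0 -> C


Decoded message: CFEFFC


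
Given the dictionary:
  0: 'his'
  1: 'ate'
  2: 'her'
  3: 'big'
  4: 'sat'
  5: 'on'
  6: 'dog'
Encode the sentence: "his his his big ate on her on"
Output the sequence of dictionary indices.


Look up each word in the dictionary:
  'his' -> 0
  'his' -> 0
  'his' -> 0
  'big' -> 3
  'ate' -> 1
  'on' -> 5
  'her' -> 2
  'on' -> 5

Encoded: [0, 0, 0, 3, 1, 5, 2, 5]


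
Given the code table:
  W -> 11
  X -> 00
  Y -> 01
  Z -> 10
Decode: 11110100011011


Decoding:
11 -> W
11 -> W
01 -> Y
00 -> X
01 -> Y
10 -> Z
11 -> W


Result: WWYXYZW


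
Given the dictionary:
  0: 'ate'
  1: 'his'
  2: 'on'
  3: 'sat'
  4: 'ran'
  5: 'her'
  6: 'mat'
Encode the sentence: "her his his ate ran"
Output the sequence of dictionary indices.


Look up each word in the dictionary:
  'her' -> 5
  'his' -> 1
  'his' -> 1
  'ate' -> 0
  'ran' -> 4

Encoded: [5, 1, 1, 0, 4]


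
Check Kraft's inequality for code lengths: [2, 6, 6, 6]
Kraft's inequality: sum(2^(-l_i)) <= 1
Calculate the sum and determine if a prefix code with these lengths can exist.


Sum = 2^(-2) + 2^(-6) + 2^(-6) + 2^(-6)
    = 0.25 + 0.015625 + 0.015625 + 0.015625
    = 19/64 = 0.296875
Since 0.296875 <= 1, Kraft's inequality IS satisfied.
A prefix code with these lengths CAN exist.

Kraft sum = 0.296875. Satisfied.


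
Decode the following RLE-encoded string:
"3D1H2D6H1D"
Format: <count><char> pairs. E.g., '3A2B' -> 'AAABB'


Expanding each <count><char> pair:
  3D -> 'DDD'
  1H -> 'H'
  2D -> 'DD'
  6H -> 'HHHHHH'
  1D -> 'D'

Decoded = DDDHDDHHHHHHD


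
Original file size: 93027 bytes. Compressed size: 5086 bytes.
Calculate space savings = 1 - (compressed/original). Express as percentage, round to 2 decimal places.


ratio = compressed/original = 5086/93027 = 0.054672
savings = 1 - ratio = 1 - 0.054672 = 0.945328
as a percentage: 0.945328 * 100 = 94.53%

Space savings = 1 - 5086/93027 = 94.53%


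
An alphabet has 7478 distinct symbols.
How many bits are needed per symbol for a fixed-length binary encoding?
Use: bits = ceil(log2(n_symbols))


log2(7478) = 12.8684
Bracket: 2^12 = 4096 < 7478 <= 2^13 = 8192
So ceil(log2(7478)) = 13

bits = ceil(log2(7478)) = ceil(12.8684) = 13 bits


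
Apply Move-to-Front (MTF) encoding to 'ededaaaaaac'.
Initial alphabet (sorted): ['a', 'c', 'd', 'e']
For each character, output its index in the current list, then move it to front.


MTF encoding:
'e': index 3 in ['a', 'c', 'd', 'e'] -> ['e', 'a', 'c', 'd']
'd': index 3 in ['e', 'a', 'c', 'd'] -> ['d', 'e', 'a', 'c']
'e': index 1 in ['d', 'e', 'a', 'c'] -> ['e', 'd', 'a', 'c']
'd': index 1 in ['e', 'd', 'a', 'c'] -> ['d', 'e', 'a', 'c']
'a': index 2 in ['d', 'e', 'a', 'c'] -> ['a', 'd', 'e', 'c']
'a': index 0 in ['a', 'd', 'e', 'c'] -> ['a', 'd', 'e', 'c']
'a': index 0 in ['a', 'd', 'e', 'c'] -> ['a', 'd', 'e', 'c']
'a': index 0 in ['a', 'd', 'e', 'c'] -> ['a', 'd', 'e', 'c']
'a': index 0 in ['a', 'd', 'e', 'c'] -> ['a', 'd', 'e', 'c']
'a': index 0 in ['a', 'd', 'e', 'c'] -> ['a', 'd', 'e', 'c']
'c': index 3 in ['a', 'd', 'e', 'c'] -> ['c', 'a', 'd', 'e']


Output: [3, 3, 1, 1, 2, 0, 0, 0, 0, 0, 3]


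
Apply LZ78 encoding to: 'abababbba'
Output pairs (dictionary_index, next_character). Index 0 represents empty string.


LZ78 encoding steps:
Dictionary: {0: ''}
Step 1: w='' (idx 0), next='a' -> output (0, 'a'), add 'a' as idx 1
Step 2: w='' (idx 0), next='b' -> output (0, 'b'), add 'b' as idx 2
Step 3: w='a' (idx 1), next='b' -> output (1, 'b'), add 'ab' as idx 3
Step 4: w='ab' (idx 3), next='b' -> output (3, 'b'), add 'abb' as idx 4
Step 5: w='b' (idx 2), next='a' -> output (2, 'a'), add 'ba' as idx 5


Encoded: [(0, 'a'), (0, 'b'), (1, 'b'), (3, 'b'), (2, 'a')]


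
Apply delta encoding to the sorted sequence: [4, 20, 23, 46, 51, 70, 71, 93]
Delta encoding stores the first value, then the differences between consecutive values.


First value: 4
Deltas:
  20 - 4 = 16
  23 - 20 = 3
  46 - 23 = 23
  51 - 46 = 5
  70 - 51 = 19
  71 - 70 = 1
  93 - 71 = 22


Delta encoded: [4, 16, 3, 23, 5, 19, 1, 22]


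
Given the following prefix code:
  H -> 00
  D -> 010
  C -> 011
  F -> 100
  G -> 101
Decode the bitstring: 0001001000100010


Decoding step by step:
Bits 00 -> H
Bits 010 -> D
Bits 010 -> D
Bits 00 -> H
Bits 100 -> F
Bits 010 -> D


Decoded message: HDDHFD


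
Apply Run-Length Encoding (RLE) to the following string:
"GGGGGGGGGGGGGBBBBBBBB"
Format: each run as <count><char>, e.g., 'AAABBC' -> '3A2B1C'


Scanning runs left to right:
  i=0: run of 'G' x 13 -> '13G'
  i=13: run of 'B' x 8 -> '8B'

RLE = 13G8B


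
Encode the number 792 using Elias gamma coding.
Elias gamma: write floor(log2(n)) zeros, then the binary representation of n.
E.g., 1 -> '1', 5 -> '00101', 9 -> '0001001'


num_bits = floor(log2(792)) + 1 = 10
leading_zeros = num_bits - 1 = 9
binary(792) = 1100011000

Elias gamma(792) = '000000000' + '1100011000' = 0000000001100011000 (19 bits)


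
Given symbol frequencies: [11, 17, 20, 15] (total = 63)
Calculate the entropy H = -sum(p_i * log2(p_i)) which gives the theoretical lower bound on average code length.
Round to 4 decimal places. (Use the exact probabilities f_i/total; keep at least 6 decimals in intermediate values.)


Per-symbol terms -p_i * log2(p_i) with p_i = f_i/63:
  p = 11/63 = 0.174603: log2(p) = -2.517848, -p*log2(p) = 0.439624
  p = 17/63 = 0.269841: log2(p) = -1.889817, -p*log2(p) = 0.509951
  p = 20/63 = 0.317460: log2(p) = -1.655352, -p*log2(p) = 0.525509
  p = 15/63 = 0.238095: log2(p) = -2.070389, -p*log2(p) = 0.492950
H = 0.439624 + 0.509951 + 0.525509 + 0.492950 = 1.968034

H = 1.968 bits/symbol


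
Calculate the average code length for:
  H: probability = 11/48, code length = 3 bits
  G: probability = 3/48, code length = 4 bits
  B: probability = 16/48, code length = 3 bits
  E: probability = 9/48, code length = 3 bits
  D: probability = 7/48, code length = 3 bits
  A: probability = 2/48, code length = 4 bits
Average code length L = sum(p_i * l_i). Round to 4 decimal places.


Weighted contributions p_i * l_i:
  H: (11/48) * 3 = 33/48
  G: (3/48) * 4 = 12/48
  B: (16/48) * 3 = 48/48
  E: (9/48) * 3 = 27/48
  D: (7/48) * 3 = 21/48
  A: (2/48) * 4 = 8/48
Sum = (33 + 12 + 48 + 27 + 21 + 8)/48 = 149/48

L = 149/48 = 3.1042 bits/symbol


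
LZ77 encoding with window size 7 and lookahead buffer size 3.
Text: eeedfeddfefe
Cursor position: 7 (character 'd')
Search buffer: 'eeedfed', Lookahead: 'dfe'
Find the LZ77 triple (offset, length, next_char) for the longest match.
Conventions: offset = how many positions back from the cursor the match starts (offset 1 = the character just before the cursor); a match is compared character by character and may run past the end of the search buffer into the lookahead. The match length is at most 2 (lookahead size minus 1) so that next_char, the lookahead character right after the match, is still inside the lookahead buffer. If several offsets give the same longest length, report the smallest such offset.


Try each offset into the search buffer:
  offset=1 (pos 6, char 'd'): match length 1
  offset=2 (pos 5, char 'e'): match length 0
  offset=3 (pos 4, char 'f'): match length 0
  offset=4 (pos 3, char 'd'): match length 2
  offset=5 (pos 2, char 'e'): match length 0
  offset=6 (pos 1, char 'e'): match length 0
  offset=7 (pos 0, char 'e'): match length 0
Longest match has length 2 at offset 4.
next_char = character at position 7 + 2 = 9 -> 'e'

Best match: offset=4, length=2 (matching 'df' starting at position 3)
LZ77 triple: (4, 2, 'e')


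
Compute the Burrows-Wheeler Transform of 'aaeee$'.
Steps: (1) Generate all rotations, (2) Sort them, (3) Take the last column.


Rotations (sorted):
  0: $aaeee -> last char: e
  1: aaeee$ -> last char: $
  2: aeee$a -> last char: a
  3: e$aaee -> last char: e
  4: ee$aae -> last char: e
  5: eee$aa -> last char: a


BWT = e$aeea


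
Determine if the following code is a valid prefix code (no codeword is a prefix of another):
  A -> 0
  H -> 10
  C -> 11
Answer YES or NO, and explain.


Checking each pair (does one codeword prefix another?):
  A='0' vs H='10': no prefix
  A='0' vs C='11': no prefix
  H='10' vs A='0': no prefix
  H='10' vs C='11': no prefix
  C='11' vs A='0': no prefix
  C='11' vs H='10': no prefix
No violation found over all pairs.

YES -- this is a valid prefix code. No codeword is a prefix of any other codeword.


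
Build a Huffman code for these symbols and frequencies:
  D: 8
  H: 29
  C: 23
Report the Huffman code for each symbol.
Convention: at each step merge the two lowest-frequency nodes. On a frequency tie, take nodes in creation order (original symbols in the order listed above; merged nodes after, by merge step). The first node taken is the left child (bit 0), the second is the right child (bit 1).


Huffman tree construction:
Step 1: Merge D(8) + C(23) = 31
Step 2: Merge H(29) + (D+C)(31) = 60
Read each symbol's code off the tree from the root (left child = 0, right child = 1).

Codes:
  D: 10 (length 2)
  H: 0 (length 1)
  C: 11 (length 2)
Average code length: 91/60 = 1.5167 bits/symbol


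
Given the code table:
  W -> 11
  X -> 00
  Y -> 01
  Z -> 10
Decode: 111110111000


Decoding:
11 -> W
11 -> W
10 -> Z
11 -> W
10 -> Z
00 -> X


Result: WWZWZX


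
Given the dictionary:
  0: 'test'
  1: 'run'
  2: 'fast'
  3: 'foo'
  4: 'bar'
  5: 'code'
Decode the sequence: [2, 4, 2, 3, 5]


Look up each index in the dictionary:
  2 -> 'fast'
  4 -> 'bar'
  2 -> 'fast'
  3 -> 'foo'
  5 -> 'code'

Decoded: "fast bar fast foo code"


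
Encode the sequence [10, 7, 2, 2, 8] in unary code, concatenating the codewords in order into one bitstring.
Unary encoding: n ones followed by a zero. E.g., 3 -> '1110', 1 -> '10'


Encode each number as n ones followed by a terminating 0:
  10 -> 11111111110 (11 bits)
  7 -> 11111110 (8 bits)
  2 -> 110 (3 bits)
  2 -> 110 (3 bits)
  8 -> 111111110 (9 bits)
Total length = 11 + 8 + 3 + 3 + 9 = 34 bits.

Unary([10, 7, 2, 2, 8]) = 1111111111011111110110110111111110 (34 bits)


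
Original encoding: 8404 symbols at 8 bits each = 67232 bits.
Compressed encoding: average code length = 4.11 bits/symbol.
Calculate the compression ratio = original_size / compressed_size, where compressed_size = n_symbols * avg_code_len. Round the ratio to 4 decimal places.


original_size = n_symbols * orig_bits = 8404 * 8 = 67232 bits
compressed_size = n_symbols * avg_code_len = 8404 * 4.11 = 34540.44 bits
ratio = original_size / compressed_size = 67232 / 34540.44 = 1.9465

Compression ratio = 1.9465


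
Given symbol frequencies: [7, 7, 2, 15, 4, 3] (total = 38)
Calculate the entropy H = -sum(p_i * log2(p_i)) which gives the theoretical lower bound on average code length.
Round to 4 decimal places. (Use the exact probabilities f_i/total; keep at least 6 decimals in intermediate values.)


Per-symbol terms -p_i * log2(p_i) with p_i = f_i/38:
  p = 7/38 = 0.184211: log2(p) = -2.440573, -p*log2(p) = 0.449579
  p = 7/38 = 0.184211: log2(p) = -2.440573, -p*log2(p) = 0.449579
  p = 2/38 = 0.052632: log2(p) = -4.247928, -p*log2(p) = 0.223575
  p = 15/38 = 0.394737: log2(p) = -1.341037, -p*log2(p) = 0.529357
  p = 4/38 = 0.105263: log2(p) = -3.247928, -p*log2(p) = 0.341887
  p = 3/38 = 0.078947: log2(p) = -3.662965, -p*log2(p) = 0.289181
H = 0.449579 + 0.449579 + 0.223575 + 0.529357 + 0.341887 + 0.289181 = 2.283158

H = 2.2832 bits/symbol


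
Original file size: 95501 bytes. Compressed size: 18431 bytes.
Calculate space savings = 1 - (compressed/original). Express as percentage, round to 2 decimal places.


ratio = compressed/original = 18431/95501 = 0.192993
savings = 1 - ratio = 1 - 0.192993 = 0.807007
as a percentage: 0.807007 * 100 = 80.7%

Space savings = 1 - 18431/95501 = 80.7%


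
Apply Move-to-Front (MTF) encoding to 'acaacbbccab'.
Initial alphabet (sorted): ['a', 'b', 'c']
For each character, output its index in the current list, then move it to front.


MTF encoding:
'a': index 0 in ['a', 'b', 'c'] -> ['a', 'b', 'c']
'c': index 2 in ['a', 'b', 'c'] -> ['c', 'a', 'b']
'a': index 1 in ['c', 'a', 'b'] -> ['a', 'c', 'b']
'a': index 0 in ['a', 'c', 'b'] -> ['a', 'c', 'b']
'c': index 1 in ['a', 'c', 'b'] -> ['c', 'a', 'b']
'b': index 2 in ['c', 'a', 'b'] -> ['b', 'c', 'a']
'b': index 0 in ['b', 'c', 'a'] -> ['b', 'c', 'a']
'c': index 1 in ['b', 'c', 'a'] -> ['c', 'b', 'a']
'c': index 0 in ['c', 'b', 'a'] -> ['c', 'b', 'a']
'a': index 2 in ['c', 'b', 'a'] -> ['a', 'c', 'b']
'b': index 2 in ['a', 'c', 'b'] -> ['b', 'a', 'c']


Output: [0, 2, 1, 0, 1, 2, 0, 1, 0, 2, 2]


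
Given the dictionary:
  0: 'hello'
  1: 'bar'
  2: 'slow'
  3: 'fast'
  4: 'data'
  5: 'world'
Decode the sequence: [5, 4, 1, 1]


Look up each index in the dictionary:
  5 -> 'world'
  4 -> 'data'
  1 -> 'bar'
  1 -> 'bar'

Decoded: "world data bar bar"


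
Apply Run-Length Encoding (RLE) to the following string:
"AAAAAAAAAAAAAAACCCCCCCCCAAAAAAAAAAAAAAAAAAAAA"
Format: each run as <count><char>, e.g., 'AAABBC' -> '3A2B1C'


Scanning runs left to right:
  i=0: run of 'A' x 15 -> '15A'
  i=15: run of 'C' x 9 -> '9C'
  i=24: run of 'A' x 21 -> '21A'

RLE = 15A9C21A


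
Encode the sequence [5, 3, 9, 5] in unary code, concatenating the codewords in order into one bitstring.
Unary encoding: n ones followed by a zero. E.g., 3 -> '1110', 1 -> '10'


Encode each number as n ones followed by a terminating 0:
  5 -> 111110 (6 bits)
  3 -> 1110 (4 bits)
  9 -> 1111111110 (10 bits)
  5 -> 111110 (6 bits)
Total length = 6 + 4 + 10 + 6 = 26 bits.

Unary([5, 3, 9, 5]) = 11111011101111111110111110 (26 bits)


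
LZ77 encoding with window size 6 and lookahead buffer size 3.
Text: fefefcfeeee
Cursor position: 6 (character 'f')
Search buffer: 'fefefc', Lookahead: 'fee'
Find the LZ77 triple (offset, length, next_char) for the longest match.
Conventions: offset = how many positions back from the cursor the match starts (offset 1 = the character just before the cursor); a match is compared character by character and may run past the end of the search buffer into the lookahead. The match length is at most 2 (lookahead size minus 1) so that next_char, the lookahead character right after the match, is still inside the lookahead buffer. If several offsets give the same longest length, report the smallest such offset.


Try each offset into the search buffer:
  offset=1 (pos 5, char 'c'): match length 0
  offset=2 (pos 4, char 'f'): match length 1
  offset=3 (pos 3, char 'e'): match length 0
  offset=4 (pos 2, char 'f'): match length 2
  offset=5 (pos 1, char 'e'): match length 0
  offset=6 (pos 0, char 'f'): match length 2
Longest match has length 2, found at offsets 4, 6; take the smallest, offset 4.
next_char = character at position 6 + 2 = 8 -> 'e'

Best match: offset=4, length=2 (matching 'fe' starting at position 2)
LZ77 triple: (4, 2, 'e')


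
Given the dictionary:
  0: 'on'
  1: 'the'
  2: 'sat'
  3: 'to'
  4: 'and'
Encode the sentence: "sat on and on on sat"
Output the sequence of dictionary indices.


Look up each word in the dictionary:
  'sat' -> 2
  'on' -> 0
  'and' -> 4
  'on' -> 0
  'on' -> 0
  'sat' -> 2

Encoded: [2, 0, 4, 0, 0, 2]


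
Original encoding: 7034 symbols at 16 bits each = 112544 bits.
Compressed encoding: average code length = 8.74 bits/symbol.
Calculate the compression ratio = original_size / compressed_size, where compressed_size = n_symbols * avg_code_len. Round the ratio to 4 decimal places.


original_size = n_symbols * orig_bits = 7034 * 16 = 112544 bits
compressed_size = n_symbols * avg_code_len = 7034 * 8.74 = 61477.16 bits
ratio = original_size / compressed_size = 112544 / 61477.16 = 1.8307

Compression ratio = 1.8307


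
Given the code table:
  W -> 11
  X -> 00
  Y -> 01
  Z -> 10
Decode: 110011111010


Decoding:
11 -> W
00 -> X
11 -> W
11 -> W
10 -> Z
10 -> Z


Result: WXWWZZ


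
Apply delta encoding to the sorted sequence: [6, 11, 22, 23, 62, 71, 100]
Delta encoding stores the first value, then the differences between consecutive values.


First value: 6
Deltas:
  11 - 6 = 5
  22 - 11 = 11
  23 - 22 = 1
  62 - 23 = 39
  71 - 62 = 9
  100 - 71 = 29


Delta encoded: [6, 5, 11, 1, 39, 9, 29]


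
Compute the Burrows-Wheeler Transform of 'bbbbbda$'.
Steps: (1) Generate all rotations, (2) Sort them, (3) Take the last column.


Rotations (sorted):
  0: $bbbbbda -> last char: a
  1: a$bbbbbd -> last char: d
  2: bbbbbda$ -> last char: $
  3: bbbbda$b -> last char: b
  4: bbbda$bb -> last char: b
  5: bbda$bbb -> last char: b
  6: bda$bbbb -> last char: b
  7: da$bbbbb -> last char: b


BWT = ad$bbbbb


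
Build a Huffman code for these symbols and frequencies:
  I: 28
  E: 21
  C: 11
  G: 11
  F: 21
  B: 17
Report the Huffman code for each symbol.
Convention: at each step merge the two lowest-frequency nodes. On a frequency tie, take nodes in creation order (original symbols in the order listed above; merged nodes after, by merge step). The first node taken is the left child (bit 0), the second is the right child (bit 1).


Huffman tree construction:
Step 1: Merge C(11) + G(11) = 22
Step 2: Merge B(17) + E(21) = 38
Step 3: Merge F(21) + (C+G)(22) = 43
Step 4: Merge I(28) + (B+E)(38) = 66
Step 5: Merge (F+(C+G))(43) + (I+(B+E))(66) = 109
Read each symbol's code off the tree from the root (left child = 0, right child = 1).

Codes:
  I: 10 (length 2)
  E: 111 (length 3)
  C: 010 (length 3)
  G: 011 (length 3)
  F: 00 (length 2)
  B: 110 (length 3)
Average code length: 278/109 = 2.5505 bits/symbol


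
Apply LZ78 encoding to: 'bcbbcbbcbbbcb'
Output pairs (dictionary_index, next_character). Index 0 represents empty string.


LZ78 encoding steps:
Dictionary: {0: ''}
Step 1: w='' (idx 0), next='b' -> output (0, 'b'), add 'b' as idx 1
Step 2: w='' (idx 0), next='c' -> output (0, 'c'), add 'c' as idx 2
Step 3: w='b' (idx 1), next='b' -> output (1, 'b'), add 'bb' as idx 3
Step 4: w='c' (idx 2), next='b' -> output (2, 'b'), add 'cb' as idx 4
Step 5: w='b' (idx 1), next='c' -> output (1, 'c'), add 'bc' as idx 5
Step 6: w='bb' (idx 3), next='b' -> output (3, 'b'), add 'bbb' as idx 6
Step 7: w='cb' (idx 4), end of input -> output (4, '')


Encoded: [(0, 'b'), (0, 'c'), (1, 'b'), (2, 'b'), (1, 'c'), (3, 'b'), (4, '')]


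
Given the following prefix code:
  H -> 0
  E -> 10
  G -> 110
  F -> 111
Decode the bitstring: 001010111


Decoding step by step:
Bits 0 -> H
Bits 0 -> H
Bits 10 -> E
Bits 10 -> E
Bits 111 -> F


Decoded message: HHEEF


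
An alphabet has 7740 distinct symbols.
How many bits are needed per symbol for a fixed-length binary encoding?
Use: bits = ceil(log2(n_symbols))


log2(7740) = 12.9181
Bracket: 2^12 = 4096 < 7740 <= 2^13 = 8192
So ceil(log2(7740)) = 13

bits = ceil(log2(7740)) = ceil(12.9181) = 13 bits


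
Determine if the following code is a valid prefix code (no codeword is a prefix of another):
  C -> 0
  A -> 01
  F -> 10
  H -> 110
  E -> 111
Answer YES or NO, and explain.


Checking each pair (does one codeword prefix another?):
  C='0' vs A='01': prefix -- VIOLATION

NO -- this is NOT a valid prefix code. C (0) is a prefix of A (01).


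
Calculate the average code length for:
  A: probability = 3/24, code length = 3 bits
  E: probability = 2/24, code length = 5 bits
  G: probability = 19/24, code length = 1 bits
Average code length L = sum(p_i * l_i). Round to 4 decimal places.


Weighted contributions p_i * l_i:
  A: (3/24) * 3 = 9/24
  E: (2/24) * 5 = 10/24
  G: (19/24) * 1 = 19/24
Sum = (9 + 10 + 19)/24 = 38/24

L = 38/24 = 1.5833 bits/symbol


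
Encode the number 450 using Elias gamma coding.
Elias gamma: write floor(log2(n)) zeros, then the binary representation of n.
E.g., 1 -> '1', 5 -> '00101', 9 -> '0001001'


num_bits = floor(log2(450)) + 1 = 9
leading_zeros = num_bits - 1 = 8
binary(450) = 111000010

Elias gamma(450) = '00000000' + '111000010' = 00000000111000010 (17 bits)


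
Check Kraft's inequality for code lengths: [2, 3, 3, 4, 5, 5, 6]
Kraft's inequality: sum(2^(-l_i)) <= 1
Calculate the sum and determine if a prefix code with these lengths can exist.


Sum = 2^(-2) + 2^(-3) + 2^(-3) + 2^(-4) + 2^(-5) + 2^(-5) + 2^(-6)
    = 0.25 + 0.125 + 0.125 + 0.0625 + 0.03125 + 0.03125 + 0.015625
    = 41/64 = 0.640625
Since 0.640625 <= 1, Kraft's inequality IS satisfied.
A prefix code with these lengths CAN exist.

Kraft sum = 0.640625. Satisfied.


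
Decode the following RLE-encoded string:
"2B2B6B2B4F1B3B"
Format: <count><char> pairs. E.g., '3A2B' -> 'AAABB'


Expanding each <count><char> pair:
  2B -> 'BB'
  2B -> 'BB'
  6B -> 'BBBBBB'
  2B -> 'BB'
  4F -> 'FFFF'
  1B -> 'B'
  3B -> 'BBB'

Decoded = BBBBBBBBBBBBFFFFBBBB
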